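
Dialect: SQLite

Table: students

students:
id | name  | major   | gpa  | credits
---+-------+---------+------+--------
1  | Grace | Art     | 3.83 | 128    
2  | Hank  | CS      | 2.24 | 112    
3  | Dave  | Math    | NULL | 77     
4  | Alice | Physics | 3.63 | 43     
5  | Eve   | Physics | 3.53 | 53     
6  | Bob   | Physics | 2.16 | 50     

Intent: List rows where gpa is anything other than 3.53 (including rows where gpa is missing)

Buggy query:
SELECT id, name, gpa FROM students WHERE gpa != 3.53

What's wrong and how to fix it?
Bug: Inequality against NULL is unknown, not true; rows with NULL are dropped

Fix: Handle NULL separately with IS NULL alongside the inequality

Corrected query:
SELECT id, name, gpa FROM students WHERE gpa != 3.53 OR gpa IS NULL

Result:
id | name  | gpa 
---+-------+-----
1  | Grace | 3.83
2  | Hank  | 2.24
3  | Dave  | NULL
4  | Alice | 3.63
6  | Bob   | 2.16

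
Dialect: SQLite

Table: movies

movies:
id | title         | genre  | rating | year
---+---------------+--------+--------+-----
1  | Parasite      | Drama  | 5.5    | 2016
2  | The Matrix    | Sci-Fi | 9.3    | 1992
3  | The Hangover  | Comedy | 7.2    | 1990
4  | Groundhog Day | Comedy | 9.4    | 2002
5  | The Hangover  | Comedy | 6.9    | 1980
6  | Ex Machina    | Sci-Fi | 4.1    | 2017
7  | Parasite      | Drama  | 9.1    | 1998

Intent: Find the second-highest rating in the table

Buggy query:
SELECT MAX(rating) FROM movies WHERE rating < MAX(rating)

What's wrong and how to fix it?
Bug: The inner MAX is an aggregate inside WHERE, which is not allowed

Fix: Compute the overall MAX in a subquery, then take MAX of rows below it

Corrected query:
SELECT MAX(rating) FROM movies WHERE rating < (SELECT MAX(rating) FROM movies)

Result:
MAX(rating)
-----------
9.3        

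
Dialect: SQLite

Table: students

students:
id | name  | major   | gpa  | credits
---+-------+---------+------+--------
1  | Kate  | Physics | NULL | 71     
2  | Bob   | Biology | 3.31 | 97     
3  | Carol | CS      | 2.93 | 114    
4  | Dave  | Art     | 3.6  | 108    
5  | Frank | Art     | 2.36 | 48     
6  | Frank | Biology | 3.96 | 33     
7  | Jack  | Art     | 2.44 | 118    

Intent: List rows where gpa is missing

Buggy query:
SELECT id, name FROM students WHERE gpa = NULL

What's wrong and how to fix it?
Bug: '= NULL' is always unknown in SQL three-valued logic, so no rows match

Fix: Replace '= NULL' with 'IS NULL'

Corrected query:
SELECT id, name FROM students WHERE gpa IS NULL

Result:
id | name
---+-----
1  | Kate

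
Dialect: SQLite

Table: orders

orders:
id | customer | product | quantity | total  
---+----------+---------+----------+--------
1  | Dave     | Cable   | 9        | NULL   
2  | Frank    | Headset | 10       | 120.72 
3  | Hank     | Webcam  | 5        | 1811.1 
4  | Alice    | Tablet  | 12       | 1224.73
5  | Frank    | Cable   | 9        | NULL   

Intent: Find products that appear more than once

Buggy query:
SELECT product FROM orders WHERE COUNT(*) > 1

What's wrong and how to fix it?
Bug: WHERE can't reference COUNT(*); aggregates are computed after WHERE

Fix: GROUP BY product, then filter groups with HAVING COUNT(*) > 1

Corrected query:
SELECT product FROM orders GROUP BY product HAVING COUNT(*) > 1

Result:
product
-------
Cable  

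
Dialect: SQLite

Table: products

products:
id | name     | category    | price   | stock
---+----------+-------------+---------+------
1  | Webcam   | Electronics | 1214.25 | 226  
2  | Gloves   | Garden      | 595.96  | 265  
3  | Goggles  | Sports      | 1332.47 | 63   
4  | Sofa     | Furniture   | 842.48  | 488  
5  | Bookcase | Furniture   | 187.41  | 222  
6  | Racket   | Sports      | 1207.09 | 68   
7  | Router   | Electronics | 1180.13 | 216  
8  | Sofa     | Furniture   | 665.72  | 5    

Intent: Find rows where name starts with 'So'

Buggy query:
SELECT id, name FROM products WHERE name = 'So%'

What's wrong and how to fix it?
Bug: '=' compares the literal string including the % character; pattern matching needs LIKE

Fix: Replace '=' with LIKE so 'So%' is treated as a pattern

Corrected query:
SELECT id, name FROM products WHERE name LIKE 'So%'

Result:
id | name
---+-----
4  | Sofa
8  | Sofa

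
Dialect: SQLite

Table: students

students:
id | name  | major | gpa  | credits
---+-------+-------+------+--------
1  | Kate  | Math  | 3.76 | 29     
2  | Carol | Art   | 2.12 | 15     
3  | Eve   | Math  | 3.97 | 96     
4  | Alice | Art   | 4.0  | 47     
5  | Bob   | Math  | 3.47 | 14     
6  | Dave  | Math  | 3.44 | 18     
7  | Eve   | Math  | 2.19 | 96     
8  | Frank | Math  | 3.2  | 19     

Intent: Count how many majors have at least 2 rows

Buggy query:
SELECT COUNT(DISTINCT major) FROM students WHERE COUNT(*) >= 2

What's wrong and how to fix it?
Bug: WHERE filters individual rows, not groups, so a group-level COUNT is invalid there

Fix: Use a subquery that GROUPs and filters with HAVING, then count its rows

Corrected query:
SELECT COUNT(*) FROM (SELECT major FROM students GROUP BY major HAVING COUNT(*) >= 2)

Result:
COUNT(*)
--------
2       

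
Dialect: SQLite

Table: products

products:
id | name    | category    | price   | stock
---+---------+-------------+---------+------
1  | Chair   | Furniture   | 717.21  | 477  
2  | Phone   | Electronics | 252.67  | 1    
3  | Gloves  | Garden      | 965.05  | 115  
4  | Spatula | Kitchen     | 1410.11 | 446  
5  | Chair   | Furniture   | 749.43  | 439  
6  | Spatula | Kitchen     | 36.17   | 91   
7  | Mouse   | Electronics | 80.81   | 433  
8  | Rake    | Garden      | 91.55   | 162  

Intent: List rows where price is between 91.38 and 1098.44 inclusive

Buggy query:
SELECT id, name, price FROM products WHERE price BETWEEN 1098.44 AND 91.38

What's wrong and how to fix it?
Bug: BETWEEN expects the lower bound first; with 1098.44 AND 91.38 the range is empty

Fix: Write BETWEEN 91.38 AND 1098.44

Corrected query:
SELECT id, name, price FROM products WHERE price BETWEEN 91.38 AND 1098.44

Result:
id | name   | price 
---+--------+-------
1  | Chair  | 717.21
2  | Phone  | 252.67
3  | Gloves | 965.05
5  | Chair  | 749.43
8  | Rake   | 91.55 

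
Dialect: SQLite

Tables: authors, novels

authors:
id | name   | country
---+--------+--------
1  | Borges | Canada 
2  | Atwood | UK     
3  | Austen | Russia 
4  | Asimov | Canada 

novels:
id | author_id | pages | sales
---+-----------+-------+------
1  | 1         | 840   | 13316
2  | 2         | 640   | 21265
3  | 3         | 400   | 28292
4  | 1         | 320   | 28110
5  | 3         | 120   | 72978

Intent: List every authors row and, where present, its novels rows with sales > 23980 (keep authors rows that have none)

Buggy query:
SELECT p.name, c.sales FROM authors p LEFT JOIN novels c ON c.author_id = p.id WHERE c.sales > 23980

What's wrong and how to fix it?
Bug: Filtering c.sales in WHERE discards the NULL rows produced by LEFT JOIN, turning it into an inner join

Fix: Put 'c.sales > 23980' in the JOIN's ON clause instead of WHERE

Corrected query:
SELECT p.name, c.sales FROM authors p LEFT JOIN novels c ON c.author_id = p.id AND c.sales > 23980

Result:
name   | sales
-------+------
Borges | 28110
Atwood | NULL 
Austen | 28292
Austen | 72978
Asimov | NULL 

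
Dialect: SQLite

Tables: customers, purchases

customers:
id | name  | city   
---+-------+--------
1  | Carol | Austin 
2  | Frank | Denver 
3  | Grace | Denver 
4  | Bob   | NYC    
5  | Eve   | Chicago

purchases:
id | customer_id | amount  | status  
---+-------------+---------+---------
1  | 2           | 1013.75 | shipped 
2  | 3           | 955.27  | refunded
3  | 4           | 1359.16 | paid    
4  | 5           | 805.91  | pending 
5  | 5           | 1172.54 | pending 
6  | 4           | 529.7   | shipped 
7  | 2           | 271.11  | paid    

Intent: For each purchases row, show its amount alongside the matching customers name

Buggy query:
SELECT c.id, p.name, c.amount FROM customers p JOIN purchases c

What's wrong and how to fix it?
Bug: Missing join condition: each purchases row is matched to all customers rows instead of just its own

Fix: Specify the join condition linking the foreign key to the parent id

Corrected query:
SELECT c.id, p.name, c.amount FROM customers p JOIN purchases c ON c.customer_id = p.id

Result:
id | name  | amount 
---+-------+--------
1  | Frank | 1013.75
2  | Grace | 955.27 
3  | Bob   | 1359.16
4  | Eve   | 805.91 
5  | Eve   | 1172.54
6  | Bob   | 529.7  
7  | Frank | 271.11 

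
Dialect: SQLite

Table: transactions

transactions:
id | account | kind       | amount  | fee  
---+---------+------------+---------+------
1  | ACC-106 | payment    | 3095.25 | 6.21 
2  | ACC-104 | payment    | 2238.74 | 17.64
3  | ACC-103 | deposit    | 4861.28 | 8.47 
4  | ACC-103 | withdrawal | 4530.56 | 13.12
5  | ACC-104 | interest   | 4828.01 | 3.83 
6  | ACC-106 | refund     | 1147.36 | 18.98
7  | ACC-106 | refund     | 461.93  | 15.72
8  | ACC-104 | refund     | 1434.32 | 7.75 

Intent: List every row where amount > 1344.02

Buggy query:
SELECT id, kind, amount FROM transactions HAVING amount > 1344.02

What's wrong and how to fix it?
Bug: HAVING filters the output of aggregation, but this query has no GROUP BY and no aggregate functions, so SQLite rejects it (HAVING clause on a non-aggregate query); the condition here is per row

Fix: Use WHERE for row-level filtering

Corrected query:
SELECT id, kind, amount FROM transactions WHERE amount > 1344.02

Result:
id | kind       | amount 
---+------------+--------
1  | payment    | 3095.25
2  | payment    | 2238.74
3  | deposit    | 4861.28
4  | withdrawal | 4530.56
5  | interest   | 4828.01
8  | refund     | 1434.32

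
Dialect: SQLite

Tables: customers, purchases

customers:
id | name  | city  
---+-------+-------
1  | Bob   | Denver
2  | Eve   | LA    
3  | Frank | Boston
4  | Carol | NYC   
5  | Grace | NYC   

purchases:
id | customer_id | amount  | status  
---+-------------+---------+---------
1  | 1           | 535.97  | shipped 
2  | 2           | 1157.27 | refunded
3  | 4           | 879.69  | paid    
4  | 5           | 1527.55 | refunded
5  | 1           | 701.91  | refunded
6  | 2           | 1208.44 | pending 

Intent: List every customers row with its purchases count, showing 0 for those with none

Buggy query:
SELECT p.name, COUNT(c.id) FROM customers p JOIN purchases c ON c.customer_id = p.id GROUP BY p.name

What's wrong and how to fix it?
Bug: INNER JOIN drops customers rows that have no matching purchases rows

Fix: Use LEFT JOIN so parents without children still appear (COUNT(c.id) gives 0)

Corrected query:
SELECT p.name, COUNT(c.id) FROM customers p LEFT JOIN purchases c ON c.customer_id = p.id GROUP BY p.name

Result:
name  | COUNT(c.id)
------+------------
Bob   | 2          
Carol | 1          
Eve   | 2          
Frank | 0          
Grace | 1          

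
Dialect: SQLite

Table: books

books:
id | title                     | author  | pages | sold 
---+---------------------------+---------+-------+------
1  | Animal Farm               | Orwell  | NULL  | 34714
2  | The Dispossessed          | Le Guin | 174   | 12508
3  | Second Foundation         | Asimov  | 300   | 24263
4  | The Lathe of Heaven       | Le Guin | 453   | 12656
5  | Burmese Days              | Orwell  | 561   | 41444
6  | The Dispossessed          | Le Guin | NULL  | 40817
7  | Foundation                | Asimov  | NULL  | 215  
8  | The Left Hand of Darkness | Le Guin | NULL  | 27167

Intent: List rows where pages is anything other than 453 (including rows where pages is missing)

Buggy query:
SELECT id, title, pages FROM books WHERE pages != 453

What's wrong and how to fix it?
Bug: 'pages != 453' is unknown when pages is NULL, so NULL rows are silently excluded

Fix: Add an explicit OR pages IS NULL to include the missing-value rows

Corrected query:
SELECT id, title, pages FROM books WHERE pages != 453 OR pages IS NULL

Result:
id | title                     | pages
---+---------------------------+------
1  | Animal Farm               | NULL 
2  | The Dispossessed          | 174  
3  | Second Foundation         | 300  
5  | Burmese Days              | 561  
6  | The Dispossessed          | NULL 
7  | Foundation                | NULL 
8  | The Left Hand of Darkness | NULL 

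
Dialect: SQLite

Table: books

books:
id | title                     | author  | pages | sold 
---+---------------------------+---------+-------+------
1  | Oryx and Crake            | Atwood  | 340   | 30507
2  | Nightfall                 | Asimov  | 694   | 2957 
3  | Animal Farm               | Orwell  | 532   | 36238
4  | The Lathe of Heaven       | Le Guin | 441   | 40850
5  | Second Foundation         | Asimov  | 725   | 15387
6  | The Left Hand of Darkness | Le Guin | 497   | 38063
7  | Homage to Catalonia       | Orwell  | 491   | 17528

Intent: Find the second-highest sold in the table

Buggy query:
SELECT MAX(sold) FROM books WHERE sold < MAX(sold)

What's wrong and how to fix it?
Bug: MAX(sold) on the right of the comparison is an aggregate-in-WHERE error

Fix: Put the inner MAX in a scalar subquery

Corrected query:
SELECT MAX(sold) FROM books WHERE sold < (SELECT MAX(sold) FROM books)

Result:
MAX(sold)
---------
38063    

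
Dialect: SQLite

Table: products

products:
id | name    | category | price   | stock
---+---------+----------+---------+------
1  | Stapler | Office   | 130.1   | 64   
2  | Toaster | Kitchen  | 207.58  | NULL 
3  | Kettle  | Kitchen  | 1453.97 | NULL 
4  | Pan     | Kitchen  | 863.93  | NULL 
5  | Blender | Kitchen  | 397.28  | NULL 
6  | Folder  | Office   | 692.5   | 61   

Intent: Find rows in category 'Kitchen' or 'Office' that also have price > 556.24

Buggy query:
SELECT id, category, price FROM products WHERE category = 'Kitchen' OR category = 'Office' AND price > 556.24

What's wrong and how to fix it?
Bug: AND binds tighter than OR, so this parses as category = 'Kitchen' OR (category = 'Office' AND price > 556.24)

Fix: Group the OR with parentheses (or use IN), then AND the threshold

Corrected query:
SELECT id, category, price FROM products WHERE (category = 'Kitchen' OR category = 'Office') AND price > 556.24

Result:
id | category | price  
---+----------+--------
3  | Kitchen  | 1453.97
4  | Kitchen  | 863.93 
6  | Office   | 692.5  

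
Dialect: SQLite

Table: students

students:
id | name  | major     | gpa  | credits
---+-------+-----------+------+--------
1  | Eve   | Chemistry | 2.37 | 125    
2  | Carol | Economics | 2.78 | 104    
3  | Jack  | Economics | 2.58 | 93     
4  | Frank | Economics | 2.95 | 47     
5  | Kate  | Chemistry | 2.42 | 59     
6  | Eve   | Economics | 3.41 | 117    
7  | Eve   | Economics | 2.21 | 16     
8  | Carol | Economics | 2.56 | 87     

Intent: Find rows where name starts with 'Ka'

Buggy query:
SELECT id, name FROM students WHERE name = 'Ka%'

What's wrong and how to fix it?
Bug: Wildcards only work with LIKE; '=' treats '%' as a literal character

Fix: Replace '=' with LIKE so 'Ka%' is treated as a pattern

Corrected query:
SELECT id, name FROM students WHERE name LIKE 'Ka%'

Result:
id | name
---+-----
5  | Kate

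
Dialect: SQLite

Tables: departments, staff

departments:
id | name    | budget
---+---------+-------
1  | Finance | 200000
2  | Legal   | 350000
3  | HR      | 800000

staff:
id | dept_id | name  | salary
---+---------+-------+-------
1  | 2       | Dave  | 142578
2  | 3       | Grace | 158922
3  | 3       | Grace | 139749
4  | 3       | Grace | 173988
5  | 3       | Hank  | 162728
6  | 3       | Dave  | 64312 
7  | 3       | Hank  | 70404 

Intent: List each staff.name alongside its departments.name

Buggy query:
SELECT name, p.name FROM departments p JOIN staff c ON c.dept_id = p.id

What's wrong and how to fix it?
Bug: 'name' exists in both joined tables, so the database can't tell which one is meant

Fix: Qualify the column with its table alias (c.name)

Corrected query:
SELECT c.name, p.name FROM departments p JOIN staff c ON c.dept_id = p.id

Result:
name  | name 
------+------
Dave  | Legal
Grace | HR   
Grace | HR   
Grace | HR   
Hank  | HR   
Dave  | HR   
Hank  | HR   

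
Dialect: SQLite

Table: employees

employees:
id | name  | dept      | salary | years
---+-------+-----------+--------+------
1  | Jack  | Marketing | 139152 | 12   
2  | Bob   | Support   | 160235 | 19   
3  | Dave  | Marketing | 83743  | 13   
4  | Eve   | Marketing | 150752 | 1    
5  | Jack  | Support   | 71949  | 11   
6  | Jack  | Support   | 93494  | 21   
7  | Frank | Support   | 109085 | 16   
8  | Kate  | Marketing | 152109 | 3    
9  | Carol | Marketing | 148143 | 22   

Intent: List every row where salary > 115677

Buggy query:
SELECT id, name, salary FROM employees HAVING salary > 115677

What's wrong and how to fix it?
Bug: This is a non-aggregate query (no GROUP BY, no aggregates), so in SQLite the HAVING clause is invalid here; a row-level condition belongs in WHERE

Fix: Use WHERE for row-level filtering

Corrected query:
SELECT id, name, salary FROM employees WHERE salary > 115677

Result:
id | name  | salary
---+-------+-------
1  | Jack  | 139152
2  | Bob   | 160235
4  | Eve   | 150752
8  | Kate  | 152109
9  | Carol | 148143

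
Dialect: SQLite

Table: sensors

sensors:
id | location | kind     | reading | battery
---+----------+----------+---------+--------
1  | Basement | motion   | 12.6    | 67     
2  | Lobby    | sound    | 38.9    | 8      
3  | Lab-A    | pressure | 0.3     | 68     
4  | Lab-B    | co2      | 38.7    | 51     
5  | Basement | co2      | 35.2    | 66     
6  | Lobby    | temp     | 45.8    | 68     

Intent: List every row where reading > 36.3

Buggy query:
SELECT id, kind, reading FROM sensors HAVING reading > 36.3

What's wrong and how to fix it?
Bug: This is a non-aggregate query (no GROUP BY, no aggregates), so in SQLite the HAVING clause is invalid here; a row-level condition belongs in WHERE

Fix: Replace HAVING with WHERE since the condition applies to individual rows

Corrected query:
SELECT id, kind, reading FROM sensors WHERE reading > 36.3

Result:
id | kind  | reading
---+-------+--------
2  | sound | 38.9   
4  | co2   | 38.7   
6  | temp  | 45.8   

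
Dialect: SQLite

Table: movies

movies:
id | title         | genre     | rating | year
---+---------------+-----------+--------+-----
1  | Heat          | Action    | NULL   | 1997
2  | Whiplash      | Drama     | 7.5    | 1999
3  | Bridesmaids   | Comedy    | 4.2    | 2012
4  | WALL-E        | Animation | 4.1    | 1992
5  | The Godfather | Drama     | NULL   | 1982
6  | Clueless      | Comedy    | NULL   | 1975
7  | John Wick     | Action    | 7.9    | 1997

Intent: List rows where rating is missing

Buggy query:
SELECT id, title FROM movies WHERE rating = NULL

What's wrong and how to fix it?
Bug: Comparing to NULL with '=' never matches; NULL = NULL is unknown, not true

Fix: Use IS NULL to test for NULL

Corrected query:
SELECT id, title FROM movies WHERE rating IS NULL

Result:
id | title        
---+--------------
1  | Heat         
5  | The Godfather
6  | Clueless     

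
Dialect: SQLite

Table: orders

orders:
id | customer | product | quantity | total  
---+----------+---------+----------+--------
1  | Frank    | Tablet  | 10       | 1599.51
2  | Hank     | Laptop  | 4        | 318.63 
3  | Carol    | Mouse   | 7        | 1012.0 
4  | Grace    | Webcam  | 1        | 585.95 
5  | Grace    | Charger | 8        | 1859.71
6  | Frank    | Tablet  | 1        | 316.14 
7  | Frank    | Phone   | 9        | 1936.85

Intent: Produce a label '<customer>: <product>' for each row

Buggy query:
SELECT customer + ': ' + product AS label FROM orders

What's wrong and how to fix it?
Bug: SQLite uses || for string concatenation; + coerces text to numbers (yielding 0)

Fix: Replace + with || to concatenate text

Corrected query:
SELECT customer || ': ' || product AS label FROM orders

Result:
label         
--------------
Frank: Tablet 
Hank: Laptop  
Carol: Mouse  
Grace: Webcam 
Grace: Charger
Frank: Tablet 
Frank: Phone  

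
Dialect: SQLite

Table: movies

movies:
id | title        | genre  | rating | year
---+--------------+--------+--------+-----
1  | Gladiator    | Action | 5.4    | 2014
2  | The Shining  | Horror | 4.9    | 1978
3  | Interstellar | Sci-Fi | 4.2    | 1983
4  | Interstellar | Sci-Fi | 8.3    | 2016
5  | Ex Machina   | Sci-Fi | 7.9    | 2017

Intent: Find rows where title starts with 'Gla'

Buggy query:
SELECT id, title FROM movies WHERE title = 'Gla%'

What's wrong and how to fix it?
Bug: Wildcards only work with LIKE; '=' treats '%' as a literal character

Fix: Replace '=' with LIKE so 'Gla%' is treated as a pattern

Corrected query:
SELECT id, title FROM movies WHERE title LIKE 'Gla%'

Result:
id | title    
---+----------
1  | Gladiator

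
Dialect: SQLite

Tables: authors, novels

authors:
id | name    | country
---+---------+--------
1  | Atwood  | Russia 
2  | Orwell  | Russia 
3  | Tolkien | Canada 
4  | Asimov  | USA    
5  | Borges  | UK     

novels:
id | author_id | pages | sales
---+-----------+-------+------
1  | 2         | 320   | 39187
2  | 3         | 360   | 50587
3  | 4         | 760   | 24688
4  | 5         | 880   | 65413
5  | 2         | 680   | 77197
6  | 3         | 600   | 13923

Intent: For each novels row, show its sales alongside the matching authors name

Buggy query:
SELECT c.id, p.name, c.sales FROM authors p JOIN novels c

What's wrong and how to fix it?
Bug: Missing join condition: each novels row is matched to all authors rows instead of just its own

Fix: Specify the join condition linking the foreign key to the parent id

Corrected query:
SELECT c.id, p.name, c.sales FROM authors p JOIN novels c ON c.author_id = p.id

Result:
id | name    | sales
---+---------+------
1  | Orwell  | 39187
2  | Tolkien | 50587
3  | Asimov  | 24688
4  | Borges  | 65413
5  | Orwell  | 77197
6  | Tolkien | 13923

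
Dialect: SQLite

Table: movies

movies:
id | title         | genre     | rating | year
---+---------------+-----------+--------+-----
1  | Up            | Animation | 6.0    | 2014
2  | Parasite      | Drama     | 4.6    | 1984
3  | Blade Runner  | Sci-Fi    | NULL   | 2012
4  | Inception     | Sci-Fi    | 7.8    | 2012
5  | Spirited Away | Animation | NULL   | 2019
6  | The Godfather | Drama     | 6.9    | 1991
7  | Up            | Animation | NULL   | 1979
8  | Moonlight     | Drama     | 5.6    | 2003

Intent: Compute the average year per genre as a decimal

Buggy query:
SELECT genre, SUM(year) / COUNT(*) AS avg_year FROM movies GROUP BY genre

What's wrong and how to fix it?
Bug: SUM(year) and COUNT(*) are both integers; the division truncates the fractional part

Fix: Multiply by 1.0 (or CAST to REAL) to force floating-point division

Corrected query:
SELECT genre, SUM(year) * 1.0 / COUNT(*) AS avg_year FROM movies GROUP BY genre

Result:
genre     | avg_year   
----------+------------
Animation | 2004       
Drama     | 1992.666667
Sci-Fi    | 2012       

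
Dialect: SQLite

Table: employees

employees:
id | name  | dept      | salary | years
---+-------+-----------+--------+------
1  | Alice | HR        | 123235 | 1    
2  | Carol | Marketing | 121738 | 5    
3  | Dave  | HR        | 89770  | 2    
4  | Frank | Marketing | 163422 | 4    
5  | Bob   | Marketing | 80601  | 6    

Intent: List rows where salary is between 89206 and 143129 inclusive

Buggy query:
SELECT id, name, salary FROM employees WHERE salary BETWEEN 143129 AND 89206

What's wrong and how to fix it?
Bug: The bounds are reversed; BETWEEN a AND b requires a <= b to match anything

Fix: Swap the bounds so the smaller value comes first

Corrected query:
SELECT id, name, salary FROM employees WHERE salary BETWEEN 89206 AND 143129

Result:
id | name  | salary
---+-------+-------
1  | Alice | 123235
2  | Carol | 121738
3  | Dave  | 89770 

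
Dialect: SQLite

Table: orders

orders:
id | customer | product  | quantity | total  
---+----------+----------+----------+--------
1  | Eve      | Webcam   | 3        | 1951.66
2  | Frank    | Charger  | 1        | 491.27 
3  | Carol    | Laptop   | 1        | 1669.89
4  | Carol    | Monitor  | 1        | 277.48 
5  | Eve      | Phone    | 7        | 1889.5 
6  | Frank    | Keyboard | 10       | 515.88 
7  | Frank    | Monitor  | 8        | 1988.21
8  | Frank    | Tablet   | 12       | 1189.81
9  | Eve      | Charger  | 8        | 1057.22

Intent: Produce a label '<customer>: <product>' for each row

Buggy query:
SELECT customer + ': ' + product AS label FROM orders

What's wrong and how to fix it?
Bug: SQLite uses || for string concatenation; + coerces text to numbers (yielding 0)

Fix: Replace + with || to concatenate text

Corrected query:
SELECT customer || ': ' || product AS label FROM orders

Result:
label          
---------------
Eve: Webcam    
Frank: Charger 
Carol: Laptop  
Carol: Monitor 
Eve: Phone     
Frank: Keyboard
Frank: Monitor 
Frank: Tablet  
Eve: Charger   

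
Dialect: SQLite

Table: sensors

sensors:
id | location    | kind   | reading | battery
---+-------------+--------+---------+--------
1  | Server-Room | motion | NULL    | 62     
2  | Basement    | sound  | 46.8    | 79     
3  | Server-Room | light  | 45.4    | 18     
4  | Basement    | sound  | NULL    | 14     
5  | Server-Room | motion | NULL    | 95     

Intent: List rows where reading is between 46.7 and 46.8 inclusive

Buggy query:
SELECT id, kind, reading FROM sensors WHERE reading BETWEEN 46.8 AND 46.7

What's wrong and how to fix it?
Bug: The bounds are reversed; BETWEEN a AND b requires a <= b to match anything

Fix: Swap the bounds so the smaller value comes first

Corrected query:
SELECT id, kind, reading FROM sensors WHERE reading BETWEEN 46.7 AND 46.8

Result:
id | kind  | reading
---+-------+--------
2  | sound | 46.8   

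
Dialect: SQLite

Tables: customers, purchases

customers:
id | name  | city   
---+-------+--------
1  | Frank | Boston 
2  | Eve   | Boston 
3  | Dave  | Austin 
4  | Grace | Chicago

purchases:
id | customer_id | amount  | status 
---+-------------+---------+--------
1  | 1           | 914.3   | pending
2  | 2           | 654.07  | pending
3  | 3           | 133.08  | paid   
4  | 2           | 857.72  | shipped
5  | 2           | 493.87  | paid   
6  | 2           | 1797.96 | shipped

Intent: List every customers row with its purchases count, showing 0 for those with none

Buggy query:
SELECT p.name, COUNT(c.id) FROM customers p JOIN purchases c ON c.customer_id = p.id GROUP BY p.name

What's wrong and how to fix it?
Bug: An inner join excludes parents with zero children

Fix: Use LEFT JOIN so parents without children still appear (COUNT(c.id) gives 0)

Corrected query:
SELECT p.name, COUNT(c.id) FROM customers p LEFT JOIN purchases c ON c.customer_id = p.id GROUP BY p.name

Result:
name  | COUNT(c.id)
------+------------
Dave  | 1          
Eve   | 4          
Frank | 1          
Grace | 0          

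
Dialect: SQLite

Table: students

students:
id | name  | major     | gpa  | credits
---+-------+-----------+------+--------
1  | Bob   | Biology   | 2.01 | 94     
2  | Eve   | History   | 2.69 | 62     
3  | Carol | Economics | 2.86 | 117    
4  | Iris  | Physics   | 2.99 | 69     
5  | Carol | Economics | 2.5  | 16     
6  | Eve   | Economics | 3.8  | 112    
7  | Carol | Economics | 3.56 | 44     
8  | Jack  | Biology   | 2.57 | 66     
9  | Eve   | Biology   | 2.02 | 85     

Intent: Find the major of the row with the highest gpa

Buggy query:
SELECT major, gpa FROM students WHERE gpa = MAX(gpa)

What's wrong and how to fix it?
Bug: WHERE is evaluated per row; an aggregate over the whole table isn't defined there

Fix: Wrap MAX in a scalar subquery so WHERE compares against a single value

Corrected query:
SELECT major, gpa FROM students WHERE gpa = (SELECT MAX(gpa) FROM students)

Result:
major     | gpa
----------+----
Economics | 3.8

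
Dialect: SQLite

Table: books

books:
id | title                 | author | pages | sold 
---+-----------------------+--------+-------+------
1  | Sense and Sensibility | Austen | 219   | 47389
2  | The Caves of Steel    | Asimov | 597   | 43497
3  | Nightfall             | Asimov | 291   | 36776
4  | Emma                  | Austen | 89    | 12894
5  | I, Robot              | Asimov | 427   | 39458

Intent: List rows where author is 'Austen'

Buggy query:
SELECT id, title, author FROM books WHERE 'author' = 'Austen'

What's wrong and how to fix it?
Bug: 'author' in single quotes is a string literal, not the column; the comparison is literal-vs-literal and never true

Fix: Remove the quotes around the column name (or use double quotes for an identifier)

Corrected query:
SELECT id, title, author FROM books WHERE author = 'Austen'

Result:
id | title                 | author
---+-----------------------+-------
1  | Sense and Sensibility | Austen
4  | Emma                  | Austen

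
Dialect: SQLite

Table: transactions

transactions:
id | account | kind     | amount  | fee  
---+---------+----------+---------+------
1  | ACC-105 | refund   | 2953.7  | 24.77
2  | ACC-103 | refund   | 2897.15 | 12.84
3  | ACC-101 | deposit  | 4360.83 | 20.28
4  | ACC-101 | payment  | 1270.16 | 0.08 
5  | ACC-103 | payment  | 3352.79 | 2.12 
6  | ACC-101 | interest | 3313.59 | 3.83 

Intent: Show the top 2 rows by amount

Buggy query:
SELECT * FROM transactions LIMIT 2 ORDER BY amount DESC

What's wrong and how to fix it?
Bug: LIMIT must come after ORDER BY

Fix: Sort with ORDER BY, then apply LIMIT

Corrected query:
SELECT * FROM transactions ORDER BY amount DESC LIMIT 2

Result:
id | account | kind    | amount  | fee  
---+---------+---------+---------+------
3  | ACC-101 | deposit | 4360.83 | 20.28
5  | ACC-103 | payment | 3352.79 | 2.12 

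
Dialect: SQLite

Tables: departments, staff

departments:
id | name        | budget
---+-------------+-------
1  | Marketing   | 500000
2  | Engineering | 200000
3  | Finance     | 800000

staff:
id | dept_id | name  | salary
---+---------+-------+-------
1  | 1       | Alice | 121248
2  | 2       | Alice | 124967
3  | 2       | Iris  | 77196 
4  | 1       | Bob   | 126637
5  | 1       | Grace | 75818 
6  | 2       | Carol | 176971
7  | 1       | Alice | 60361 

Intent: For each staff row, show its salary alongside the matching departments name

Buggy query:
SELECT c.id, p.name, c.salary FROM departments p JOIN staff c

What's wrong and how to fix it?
Bug: JOIN with no ON clause produces a cartesian product; every staff row pairs with every departments row

Fix: Add ON c.dept_id = p.id to the JOIN

Corrected query:
SELECT c.id, p.name, c.salary FROM departments p JOIN staff c ON c.dept_id = p.id

Result:
id | name        | salary
---+-------------+-------
1  | Marketing   | 121248
2  | Engineering | 124967
3  | Engineering | 77196 
4  | Marketing   | 126637
5  | Marketing   | 75818 
6  | Engineering | 176971
7  | Marketing   | 60361 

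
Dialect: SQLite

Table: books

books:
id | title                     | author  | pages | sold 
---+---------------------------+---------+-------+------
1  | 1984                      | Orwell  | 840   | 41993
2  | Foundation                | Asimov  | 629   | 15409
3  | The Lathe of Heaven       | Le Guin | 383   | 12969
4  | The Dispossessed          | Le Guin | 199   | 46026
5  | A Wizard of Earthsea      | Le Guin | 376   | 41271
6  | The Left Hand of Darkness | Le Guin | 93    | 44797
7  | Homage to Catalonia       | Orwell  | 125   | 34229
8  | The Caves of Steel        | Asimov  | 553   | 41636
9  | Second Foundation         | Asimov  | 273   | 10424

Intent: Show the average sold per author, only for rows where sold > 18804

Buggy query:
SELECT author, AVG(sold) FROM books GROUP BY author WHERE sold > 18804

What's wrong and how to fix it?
Bug: WHERE cannot follow GROUP BY

Fix: Move the WHERE clause before GROUP BY

Corrected query:
SELECT author, AVG(sold) FROM books WHERE sold > 18804 GROUP BY author

Result:
author  | AVG(sold)   
--------+-------------
Asimov  | 41636       
Le Guin | 44031.333333
Orwell  | 38111       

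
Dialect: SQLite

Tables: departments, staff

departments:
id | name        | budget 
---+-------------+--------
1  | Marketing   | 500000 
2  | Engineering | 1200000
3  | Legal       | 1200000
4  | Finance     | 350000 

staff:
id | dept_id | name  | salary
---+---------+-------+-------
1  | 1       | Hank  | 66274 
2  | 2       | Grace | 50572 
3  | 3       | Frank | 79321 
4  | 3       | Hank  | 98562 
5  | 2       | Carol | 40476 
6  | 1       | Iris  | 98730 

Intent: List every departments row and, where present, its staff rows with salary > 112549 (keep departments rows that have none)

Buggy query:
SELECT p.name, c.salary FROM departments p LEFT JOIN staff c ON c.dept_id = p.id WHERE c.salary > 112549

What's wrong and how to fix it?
Bug: Filtering c.salary in WHERE discards the NULL rows produced by LEFT JOIN, turning it into an inner join

Fix: Move the right-table condition into the ON clause so unmatched parents are kept

Corrected query:
SELECT p.name, c.salary FROM departments p LEFT JOIN staff c ON c.dept_id = p.id AND c.salary > 112549

Result:
name        | salary
------------+-------
Marketing   | NULL  
Engineering | NULL  
Legal       | NULL  
Finance     | NULL  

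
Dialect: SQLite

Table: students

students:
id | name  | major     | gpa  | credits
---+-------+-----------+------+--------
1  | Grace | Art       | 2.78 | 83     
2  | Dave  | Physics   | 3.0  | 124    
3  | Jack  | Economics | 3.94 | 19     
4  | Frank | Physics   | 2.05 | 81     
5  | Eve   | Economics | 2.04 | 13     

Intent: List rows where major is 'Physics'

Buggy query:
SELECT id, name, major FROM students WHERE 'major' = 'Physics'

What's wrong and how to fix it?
Bug: Single quotes denote string literals in SQL; the column name is being compared as a constant string

Fix: Remove the quotes around the column name (or use double quotes for an identifier)

Corrected query:
SELECT id, name, major FROM students WHERE major = 'Physics'

Result:
id | name  | major  
---+-------+--------
2  | Dave  | Physics
4  | Frank | Physics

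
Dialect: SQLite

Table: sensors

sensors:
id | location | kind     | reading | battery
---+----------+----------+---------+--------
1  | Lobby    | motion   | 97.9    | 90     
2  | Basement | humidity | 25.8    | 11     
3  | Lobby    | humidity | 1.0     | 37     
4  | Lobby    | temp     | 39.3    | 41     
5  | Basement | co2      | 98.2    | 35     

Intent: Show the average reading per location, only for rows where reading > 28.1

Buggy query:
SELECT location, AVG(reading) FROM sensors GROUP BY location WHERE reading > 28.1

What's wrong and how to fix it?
Bug: WHERE cannot follow GROUP BY

Fix: Move the WHERE clause before GROUP BY

Corrected query:
SELECT location, AVG(reading) FROM sensors WHERE reading > 28.1 GROUP BY location

Result:
location | AVG(reading)
---------+-------------
Basement | 98.2        
Lobby    | 68.6        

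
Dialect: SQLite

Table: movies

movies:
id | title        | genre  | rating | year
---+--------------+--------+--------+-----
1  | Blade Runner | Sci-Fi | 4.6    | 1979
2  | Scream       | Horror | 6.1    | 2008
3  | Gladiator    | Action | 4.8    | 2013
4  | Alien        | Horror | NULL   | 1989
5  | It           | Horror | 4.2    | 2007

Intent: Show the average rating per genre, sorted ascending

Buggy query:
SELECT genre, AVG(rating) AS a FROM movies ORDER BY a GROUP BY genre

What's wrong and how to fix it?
Bug: ORDER BY appears before GROUP BY; SQL clause order requires GROUP BY first

Fix: Move ORDER BY to the end, after GROUP BY

Corrected query:
SELECT genre, AVG(rating) AS a FROM movies GROUP BY genre ORDER BY a

Result:
genre  | a   
-------+-----
Sci-Fi | 4.6 
Action | 4.8 
Horror | 5.15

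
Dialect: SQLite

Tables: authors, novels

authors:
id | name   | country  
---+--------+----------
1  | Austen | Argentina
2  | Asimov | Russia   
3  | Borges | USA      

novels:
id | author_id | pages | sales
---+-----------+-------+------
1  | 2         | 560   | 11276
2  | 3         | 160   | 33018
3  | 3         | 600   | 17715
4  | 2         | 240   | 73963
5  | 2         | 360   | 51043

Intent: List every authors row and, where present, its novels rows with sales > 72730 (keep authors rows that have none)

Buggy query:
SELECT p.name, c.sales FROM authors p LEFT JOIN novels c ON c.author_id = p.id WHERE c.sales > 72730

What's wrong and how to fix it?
Bug: Filtering c.sales in WHERE discards the NULL rows produced by LEFT JOIN, turning it into an inner join

Fix: Put 'c.sales > 72730' in the JOIN's ON clause instead of WHERE

Corrected query:
SELECT p.name, c.sales FROM authors p LEFT JOIN novels c ON c.author_id = p.id AND c.sales > 72730

Result:
name   | sales
-------+------
Austen | NULL 
Asimov | 73963
Borges | NULL 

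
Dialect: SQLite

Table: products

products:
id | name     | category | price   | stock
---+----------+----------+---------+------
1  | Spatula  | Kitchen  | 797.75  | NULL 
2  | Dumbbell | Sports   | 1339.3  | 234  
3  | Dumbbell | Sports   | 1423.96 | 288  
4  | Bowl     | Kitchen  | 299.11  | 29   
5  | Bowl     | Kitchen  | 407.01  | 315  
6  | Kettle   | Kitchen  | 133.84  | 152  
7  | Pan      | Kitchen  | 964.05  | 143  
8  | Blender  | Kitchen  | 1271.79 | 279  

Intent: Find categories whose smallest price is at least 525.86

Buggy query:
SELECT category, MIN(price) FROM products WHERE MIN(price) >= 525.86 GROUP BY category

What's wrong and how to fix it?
Bug: Aggregates like MIN are computed per group after WHERE runs

Fix: Replace WHERE with HAVING after the GROUP BY

Corrected query:
SELECT category, MIN(price) FROM products GROUP BY category HAVING MIN(price) >= 525.86

Result:
category | MIN(price)
---------+-----------
Sports   | 1339.3    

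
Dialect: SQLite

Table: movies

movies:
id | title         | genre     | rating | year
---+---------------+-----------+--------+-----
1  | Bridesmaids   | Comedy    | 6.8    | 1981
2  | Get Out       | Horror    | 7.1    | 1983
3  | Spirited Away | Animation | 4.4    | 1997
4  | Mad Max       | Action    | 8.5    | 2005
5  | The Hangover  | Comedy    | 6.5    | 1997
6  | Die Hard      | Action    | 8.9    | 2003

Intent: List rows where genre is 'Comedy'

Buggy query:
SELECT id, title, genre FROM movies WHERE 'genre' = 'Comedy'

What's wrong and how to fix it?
Bug: Single quotes denote string literals in SQL; the column name is being compared as a constant string

Fix: Remove the quotes around the column name (or use double quotes for an identifier)

Corrected query:
SELECT id, title, genre FROM movies WHERE genre = 'Comedy'

Result:
id | title        | genre 
---+--------------+-------
1  | Bridesmaids  | Comedy
5  | The Hangover | Comedy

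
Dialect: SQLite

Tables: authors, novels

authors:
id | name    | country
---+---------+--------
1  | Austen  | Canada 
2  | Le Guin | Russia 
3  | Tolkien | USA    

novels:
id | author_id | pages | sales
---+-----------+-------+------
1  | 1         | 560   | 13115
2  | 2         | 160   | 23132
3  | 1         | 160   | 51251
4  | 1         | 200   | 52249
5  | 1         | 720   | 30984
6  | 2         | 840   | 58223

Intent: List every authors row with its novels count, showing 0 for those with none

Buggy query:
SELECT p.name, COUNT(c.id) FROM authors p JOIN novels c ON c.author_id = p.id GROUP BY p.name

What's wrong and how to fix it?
Bug: INNER JOIN drops authors rows that have no matching novels rows

Fix: Switch to LEFT JOIN to retain unmatched parent rows

Corrected query:
SELECT p.name, COUNT(c.id) FROM authors p LEFT JOIN novels c ON c.author_id = p.id GROUP BY p.name

Result:
name    | COUNT(c.id)
--------+------------
Austen  | 4          
Le Guin | 2          
Tolkien | 0          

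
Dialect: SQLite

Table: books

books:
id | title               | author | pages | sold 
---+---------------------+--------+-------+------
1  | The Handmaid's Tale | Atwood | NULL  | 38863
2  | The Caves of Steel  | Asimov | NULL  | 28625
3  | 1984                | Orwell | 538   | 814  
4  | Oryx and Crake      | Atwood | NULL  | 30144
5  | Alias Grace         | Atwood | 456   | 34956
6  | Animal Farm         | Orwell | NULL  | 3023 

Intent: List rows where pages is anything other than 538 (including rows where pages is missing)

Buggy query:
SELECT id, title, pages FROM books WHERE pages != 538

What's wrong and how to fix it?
Bug: Inequality against NULL is unknown, not true; rows with NULL are dropped

Fix: Add an explicit OR pages IS NULL to include the missing-value rows

Corrected query:
SELECT id, title, pages FROM books WHERE pages != 538 OR pages IS NULL

Result:
id | title               | pages
---+---------------------+------
1  | The Handmaid's Tale | NULL 
2  | The Caves of Steel  | NULL 
4  | Oryx and Crake      | NULL 
5  | Alias Grace         | 456  
6  | Animal Farm         | NULL 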